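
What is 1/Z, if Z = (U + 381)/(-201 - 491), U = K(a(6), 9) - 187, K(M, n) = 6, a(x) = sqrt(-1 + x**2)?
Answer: -173/50 ≈ -3.4600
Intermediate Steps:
U = -181 (U = 6 - 187 = -181)
Z = -50/173 (Z = (-181 + 381)/(-201 - 491) = 200/(-692) = 200*(-1/692) = -50/173 ≈ -0.28902)
1/Z = 1/(-50/173) = -173/50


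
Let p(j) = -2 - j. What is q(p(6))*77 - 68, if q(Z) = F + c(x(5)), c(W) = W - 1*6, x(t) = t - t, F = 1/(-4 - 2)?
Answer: -3257/6 ≈ -542.83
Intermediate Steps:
F = -1/6 (F = 1/(-6) = -1/6 ≈ -0.16667)
x(t) = 0
c(W) = -6 + W (c(W) = W - 6 = -6 + W)
q(Z) = -37/6 (q(Z) = -1/6 + (-6 + 0) = -1/6 - 6 = -37/6)
q(p(6))*77 - 68 = -37/6*77 - 68 = -2849/6 - 68 = -3257/6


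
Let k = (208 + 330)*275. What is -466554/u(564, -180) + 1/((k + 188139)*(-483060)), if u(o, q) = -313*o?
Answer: 6312131627388319/2388347802073740 ≈ 2.6429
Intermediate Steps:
k = 147950 (k = 538*275 = 147950)
-466554/u(564, -180) + 1/((k + 188139)*(-483060)) = -466554/((-313*564)) + 1/((147950 + 188139)*(-483060)) = -466554/(-176532) - 1/483060/336089 = -466554*(-1/176532) + (1/336089)*(-1/483060) = 77759/29422 - 1/162351152340 = 6312131627388319/2388347802073740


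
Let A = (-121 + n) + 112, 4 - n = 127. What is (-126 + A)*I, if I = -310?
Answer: 79980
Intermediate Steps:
n = -123 (n = 4 - 1*127 = 4 - 127 = -123)
A = -132 (A = (-121 - 123) + 112 = -244 + 112 = -132)
(-126 + A)*I = (-126 - 132)*(-310) = -258*(-310) = 79980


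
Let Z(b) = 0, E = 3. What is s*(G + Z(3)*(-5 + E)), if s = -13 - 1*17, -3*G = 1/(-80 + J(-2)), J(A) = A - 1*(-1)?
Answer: -10/81 ≈ -0.12346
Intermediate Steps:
J(A) = 1 + A (J(A) = A + 1 = 1 + A)
G = 1/243 (G = -1/(3*(-80 + (1 - 2))) = -1/(3*(-80 - 1)) = -1/3/(-81) = -1/3*(-1/81) = 1/243 ≈ 0.0041152)
s = -30 (s = -13 - 17 = -30)
s*(G + Z(3)*(-5 + E)) = -30*(1/243 + 0*(-5 + 3)) = -30*(1/243 + 0*(-2)) = -30*(1/243 + 0) = -30*1/243 = -10/81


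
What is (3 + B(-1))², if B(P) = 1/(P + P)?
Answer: 25/4 ≈ 6.2500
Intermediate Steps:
B(P) = 1/(2*P)
(3 + B(-1))² = (3 + (½)/(-1))² = (3 + (½)*(-1))² = (3 - ½)² = (5/2)² = 25/4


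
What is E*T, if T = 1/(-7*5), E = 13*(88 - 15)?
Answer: -949/35 ≈ -27.114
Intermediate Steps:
E = 949 (E = 13*73 = 949)
T = -1/35 (T = 1/(-35) = 1*(-1/35) = -1/35 ≈ -0.028571)
E*T = 949*(-1/35) = -949/35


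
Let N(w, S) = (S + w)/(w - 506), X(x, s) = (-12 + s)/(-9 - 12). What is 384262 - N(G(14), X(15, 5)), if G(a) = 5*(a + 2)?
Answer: 491087077/1278 ≈ 3.8426e+5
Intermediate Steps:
G(a) = 10 + 5*a (G(a) = 5*(2 + a) = 10 + 5*a)
X(x, s) = 4/7 - s/21 (X(x, s) = (-12 + s)/(-21) = (-12 + s)*(-1/21) = 4/7 - s/21)
N(w, S) = (S + w)/(-506 + w)
384262 - N(G(14), X(15, 5)) = 384262 - ((4/7 - 1/21*5) + (10 + 5*14))/(-506 + (10 + 5*14)) = 384262 - ((4/7 - 5/21) + (10 + 70))/(-506 + (10 + 70)) = 384262 - (⅓ + 80)/(-506 + 80) = 384262 - 241/((-426)*3) = 384262 - (-1)*241/(426*3) = 384262 - 1*(-241/1278) = 384262 + 241/1278 = 491087077/1278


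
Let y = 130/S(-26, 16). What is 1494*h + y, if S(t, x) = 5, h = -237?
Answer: -354052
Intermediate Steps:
y = 26 (y = 130/5 = 130*(1/5) = 26)
1494*h + y = 1494*(-237) + 26 = -354078 + 26 = -354052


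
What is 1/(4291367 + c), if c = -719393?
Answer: 1/3571974 ≈ 2.7996e-7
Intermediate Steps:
1/(4291367 + c) = 1/(4291367 - 719393) = 1/3571974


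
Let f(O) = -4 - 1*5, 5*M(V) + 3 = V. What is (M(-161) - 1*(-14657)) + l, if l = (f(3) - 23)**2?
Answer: 78241/5 ≈ 15648.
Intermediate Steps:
M(V) = -3/5 + V/5
f(O) = -9 (f(O) = -4 - 5 = -9)
l = 1024 (l = (-9 - 23)**2 = (-32)**2 = 1024)
(M(-161) - 1*(-14657)) + l = ((-3/5 + (1/5)*(-161)) - 1*(-14657)) + 1024 = ((-3/5 - 161/5) + 14657) + 1024 = (-164/5 + 14657) + 1024 = 73121/5 + 1024 = 78241/5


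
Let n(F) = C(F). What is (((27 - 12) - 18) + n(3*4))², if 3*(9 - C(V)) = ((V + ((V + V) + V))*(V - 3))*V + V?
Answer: 2979076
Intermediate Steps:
C(V) = 9 - V/3 - 4*V²*(-3 + V)/3 (C(V) = 9 - (((V + ((V + V) + V))*(V - 3))*V + V)/3 = 9 - (((V + (2*V + V))*(-3 + V))*V + V)/3 = 9 - (((V + 3*V)*(-3 + V))*V + V)/3 = 9 - (((4*V)*(-3 + V))*V + V)/3 = 9 - ((4*V*(-3 + V))*V + V)/3 = 9 - (4*V²*(-3 + V) + V)/3 = 9 - (V + 4*V²*(-3 + V))/3 = 9 + (-V/3 - 4*V²*(-3 + V)/3) = 9 - V/3 - 4*V²*(-3 + V)/3)
n(F) = 9 + 4*F² - 4*F³/3 - F/3
(((27 - 12) - 18) + n(3*4))² = (((27 - 12) - 18) + (9 + 4*(3*4)² - 4*(3*4)³/3 - 4))² = ((15 - 18) + (9 + 4*12² - 4/3*12³ - ⅓*12))² = (-3 + (9 + 4*144 - 4/3*1728 - 4))² = (-3 + (9 + 576 - 2304 - 4))² = (-3 - 1723)² = (-1726)² = 2979076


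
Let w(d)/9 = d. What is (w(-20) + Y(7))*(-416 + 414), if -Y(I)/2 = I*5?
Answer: 500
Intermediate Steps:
w(d) = 9*d
Y(I) = -10*I (Y(I) = -2*I*5 = -10*I)
(w(-20) + Y(7))*(-416 + 414) = (9*(-20) - 10*7)*(-416 + 414) = (-180 - 70)*(-2) = -250*(-2) = 500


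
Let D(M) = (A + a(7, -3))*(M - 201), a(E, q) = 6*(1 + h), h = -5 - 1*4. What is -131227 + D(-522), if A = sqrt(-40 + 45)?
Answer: -96523 - 723*sqrt(5) ≈ -98140.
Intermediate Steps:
h = -9 (h = -5 - 4 = -9)
A = sqrt(5) ≈ 2.2361
a(E, q) = -48 (a(E, q) = 6*(1 - 9) = 6*(-8) = -48)
D(M) = (-201 + M)*(-48 + sqrt(5)) (D(M) = (sqrt(5) - 48)*(M - 201) = (-48 + sqrt(5))*(-201 + M) = (-201 + M)*(-48 + sqrt(5)))
-131227 + D(-522) = -131227 + (9648 - 201*sqrt(5) - 48*(-522) - 522*sqrt(5)) = -131227 + (9648 - 201*sqrt(5) + 25056 - 522*sqrt(5)) = -131227 + (34704 - 723*sqrt(5)) = -96523 - 723*sqrt(5)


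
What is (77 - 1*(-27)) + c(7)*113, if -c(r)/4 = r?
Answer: -3060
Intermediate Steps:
c(r) = -4*r
(77 - 1*(-27)) + c(7)*113 = (77 - 1*(-27)) - 4*7*113 = (77 + 27) - 28*113 = 104 - 3164 = -3060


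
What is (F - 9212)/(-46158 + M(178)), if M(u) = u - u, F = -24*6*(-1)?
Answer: 4534/23079 ≈ 0.19646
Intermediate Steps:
F = 144 (F = -144*(-1) = 144)
M(u) = 0
(F - 9212)/(-46158 + M(178)) = (144 - 9212)/(-46158 + 0) = -9068/(-46158) = -9068*(-1/46158) = 4534/23079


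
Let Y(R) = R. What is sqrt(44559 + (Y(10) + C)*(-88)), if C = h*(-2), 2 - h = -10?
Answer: sqrt(45791) ≈ 213.99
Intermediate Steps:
h = 12 (h = 2 - 1*(-10) = 2 + 10 = 12)
C = -24 (C = 12*(-2) = -24)
sqrt(44559 + (Y(10) + C)*(-88)) = sqrt(44559 + (10 - 24)*(-88)) = sqrt(44559 - 14*(-88)) = sqrt(44559 + 1232) = sqrt(45791)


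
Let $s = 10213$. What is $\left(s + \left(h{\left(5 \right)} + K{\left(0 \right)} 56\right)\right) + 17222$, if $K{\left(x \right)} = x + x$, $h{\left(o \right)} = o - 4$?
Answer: $27436$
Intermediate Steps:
$h{\left(o \right)} = -4 + o$ ($h{\left(o \right)} = o - 4 = -4 + o$)
$K{\left(x \right)} = 2 x$
$\left(s + \left(h{\left(5 \right)} + K{\left(0 \right)} 56\right)\right) + 17222 = \left(10213 + \left(\left(-4 + 5\right) + 2 \cdot 0 \cdot 56\right)\right) + 17222 = \left(10213 + \left(1 + 0 \cdot 56\right)\right) + 17222 = \left(10213 + \left(1 + 0\right)\right) + 17222 = \left(10213 + 1\right) + 17222 = 10214 + 17222 = 27436$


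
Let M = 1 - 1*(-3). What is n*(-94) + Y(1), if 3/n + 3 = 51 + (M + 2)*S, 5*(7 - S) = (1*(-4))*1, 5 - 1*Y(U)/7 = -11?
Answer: 8613/79 ≈ 109.03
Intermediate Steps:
Y(U) = 112 (Y(U) = 35 - 7*(-11) = 35 + 77 = 112)
S = 39/5 (S = 7 - 1*(-4)/5 = 7 - (-4)/5 = 7 - ⅕*(-4) = 7 + ⅘ = 39/5 ≈ 7.8000)
M = 4 (M = 1 + 3 = 4)
n = 5/158 (n = 3/(-3 + (51 + (4 + 2)*(39/5))) = 3/(-3 + (51 + 6*(39/5))) = 3/(-3 + (51 + 234/5)) = 3/(-3 + 489/5) = 3/(474/5) = 3*(5/474) = 5/158 ≈ 0.031646)
n*(-94) + Y(1) = (5/158)*(-94) + 112 = -235/79 + 112 = 8613/79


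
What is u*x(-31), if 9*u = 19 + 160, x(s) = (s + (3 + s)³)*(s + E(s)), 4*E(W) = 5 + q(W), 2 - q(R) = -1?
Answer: 114113753/9 ≈ 1.2679e+7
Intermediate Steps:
q(R) = 3 (q(R) = 2 - 1*(-1) = 2 + 1 = 3)
E(W) = 2 (E(W) = (5 + 3)/4 = (¼)*8 = 2)
x(s) = (2 + s)*(s + (3 + s)³) (x(s) = (s + (3 + s)³)*(s + 2) = (s + (3 + s)³)*(2 + s) = (2 + s)*(s + (3 + s)³))
u = 179/9 (u = (19 + 160)/9 = (⅑)*179 = 179/9 ≈ 19.889)
u*x(-31) = 179*(54 + (-31)⁴ + 11*(-31)³ + 46*(-31)² + 83*(-31))/9 = 179*(54 + 923521 + 11*(-29791) + 46*961 - 2573)/9 = 179*(54 + 923521 - 327701 + 44206 - 2573)/9 = (179/9)*637507 = 114113753/9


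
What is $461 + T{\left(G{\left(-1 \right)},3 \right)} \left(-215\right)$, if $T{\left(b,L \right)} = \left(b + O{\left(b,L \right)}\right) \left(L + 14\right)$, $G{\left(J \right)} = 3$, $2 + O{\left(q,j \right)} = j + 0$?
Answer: $-14159$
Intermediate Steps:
$O{\left(q,j \right)} = -2 + j$ ($O{\left(q,j \right)} = -2 + \left(j + 0\right) = -2 + j$)
$T{\left(b,L \right)} = \left(14 + L\right) \left(-2 + L + b\right)$ ($T{\left(b,L \right)} = \left(b + \left(-2 + L\right)\right) \left(L + 14\right) = \left(-2 + L + b\right) \left(14 + L\right) = \left(14 + L\right) \left(-2 + L + b\right)$)
$461 + T{\left(G{\left(-1 \right)},3 \right)} \left(-215\right) = 461 + \left(-28 + 3^{2} + 12 \cdot 3 + 14 \cdot 3 + 3 \cdot 3\right) \left(-215\right) = 461 + \left(-28 + 9 + 36 + 42 + 9\right) \left(-215\right) = 461 + 68 \left(-215\right) = 461 - 14620 = -14159$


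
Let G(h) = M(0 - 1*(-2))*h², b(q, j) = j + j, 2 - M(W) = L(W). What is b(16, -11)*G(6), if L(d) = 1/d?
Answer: -1188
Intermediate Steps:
M(W) = 2 - 1/W
b(q, j) = 2*j
G(h) = 3*h²/2 (G(h) = (2 - 1/(0 - 1*(-2)))*h² = (2 - 1/(0 + 2))*h² = (2 - 1/2)*h² = (2 - 1*½)*h² = (2 - ½)*h² = 3*h²/2)
b(16, -11)*G(6) = (2*(-11))*((3/2)*6²) = -33*36 = -22*54 = -1188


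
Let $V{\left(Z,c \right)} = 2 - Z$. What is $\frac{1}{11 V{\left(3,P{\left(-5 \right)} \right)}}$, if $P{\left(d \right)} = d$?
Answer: $- \frac{1}{11} \approx -0.090909$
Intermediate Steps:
$\frac{1}{11 V{\left(3,P{\left(-5 \right)} \right)}} = \frac{1}{11 \left(2 - 3\right)} = \frac{1}{11 \left(-1\right)} = \frac{1}{-11} = - \frac{1}{11}$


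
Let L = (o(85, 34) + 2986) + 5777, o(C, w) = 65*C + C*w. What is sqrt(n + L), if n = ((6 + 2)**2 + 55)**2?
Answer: 11*sqrt(259) ≈ 177.03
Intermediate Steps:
L = 17178 (L = (85*(65 + 34) + 2986) + 5777 = (85*99 + 2986) + 5777 = (8415 + 2986) + 5777 = 11401 + 5777 = 17178)
n = 14161 (n = (8**2 + 55)**2 = (64 + 55)**2 = 119**2 = 14161)
sqrt(n + L) = sqrt(14161 + 17178) = sqrt(31339) = 11*sqrt(259)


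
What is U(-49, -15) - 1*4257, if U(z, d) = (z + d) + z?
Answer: -4370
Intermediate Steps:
U(z, d) = d + 2*z (U(z, d) = (d + z) + z = d + 2*z)
U(-49, -15) - 1*4257 = (-15 + 2*(-49)) - 1*4257 = (-15 - 98) - 4257 = -113 - 4257 = -4370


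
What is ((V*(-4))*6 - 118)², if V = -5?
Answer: 4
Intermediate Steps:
((V*(-4))*6 - 118)² = (-5*(-4)*6 - 118)² = (20*6 - 118)² = (120 - 118)² = 2² = 4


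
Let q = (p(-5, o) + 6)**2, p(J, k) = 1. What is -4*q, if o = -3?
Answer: -196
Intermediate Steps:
q = 49 (q = (1 + 6)**2 = 7**2 = 49)
-4*q = -4*49 = -196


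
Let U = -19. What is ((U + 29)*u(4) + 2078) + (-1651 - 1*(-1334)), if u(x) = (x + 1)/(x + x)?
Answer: 7069/4 ≈ 1767.3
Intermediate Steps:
u(x) = (1 + x)/(2*x) (u(x) = (1 + x)/((2*x)) = (1 + x)*(1/(2*x)) = (1 + x)/(2*x))
((U + 29)*u(4) + 2078) + (-1651 - 1*(-1334)) = ((-19 + 29)*((½)*(1 + 4)/4) + 2078) + (-1651 - 1*(-1334)) = (10*((½)*(¼)*5) + 2078) + (-1651 + 1334) = (10*(5/8) + 2078) - 317 = (25/4 + 2078) - 317 = 8337/4 - 317 = 7069/4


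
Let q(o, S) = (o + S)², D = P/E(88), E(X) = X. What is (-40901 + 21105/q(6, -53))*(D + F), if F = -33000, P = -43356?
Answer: 33279040173078/24299 ≈ 1.3696e+9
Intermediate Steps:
D = -10839/22 (D = -43356/88 = -43356*1/88 = -10839/22 ≈ -492.68)
q(o, S) = (S + o)²
(-40901 + 21105/q(6, -53))*(D + F) = (-40901 + 21105/((-53 + 6)²))*(-10839/22 - 33000) = (-40901 + 21105/((-47)²))*(-736839/22) = (-40901 + 21105/2209)*(-736839/22) = -90329204/2209*(-736839/22) = 33279040173078/24299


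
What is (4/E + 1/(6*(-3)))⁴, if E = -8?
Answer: 625/6561 ≈ 0.095260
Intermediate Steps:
(4/E + 1/(6*(-3)))⁴ = (4/(-8) + 1/(6*(-3)))⁴ = (4*(-⅛) + (⅙)*(-⅓))⁴ = (-½ - 1/18)⁴ = (-5/9)⁴ = 625/6561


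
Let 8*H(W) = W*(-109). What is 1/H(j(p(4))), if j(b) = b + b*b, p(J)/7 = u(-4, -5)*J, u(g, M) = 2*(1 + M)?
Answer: -1/680596 ≈ -1.4693e-6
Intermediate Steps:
u(g, M) = 2 + 2*M
p(J) = -56*J (p(J) = 7*((2 + 2*(-5))*J) = 7*((2 - 10)*J) = 7*(-8*J) = -56*J)
j(b) = b + b²
H(W) = -109*W/8 (H(W) = (W*(-109))/8 = (-109*W)/8 = -109*W/8)
1/H(j(p(4))) = 1/(-109*(-56*4)*(1 - 56*4)/8) = 1/(-(-3052)*(1 - 224)) = 1/(-(-3052)*(-223)) = 1/(-109/8*49952) = 1/(-680596) = -1/680596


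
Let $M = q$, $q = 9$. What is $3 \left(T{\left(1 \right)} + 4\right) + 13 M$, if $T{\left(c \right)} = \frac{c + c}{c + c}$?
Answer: $132$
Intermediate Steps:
$T{\left(c \right)} = 1$ ($T{\left(c \right)} = \frac{2 c}{2 c} = 2 c \frac{1}{2 c} = 1$)
$M = 9$
$3 \left(T{\left(1 \right)} + 4\right) + 13 M = 3 \left(1 + 4\right) + 13 \cdot 9 = 3 \cdot 5 + 117 = 15 + 117 = 132$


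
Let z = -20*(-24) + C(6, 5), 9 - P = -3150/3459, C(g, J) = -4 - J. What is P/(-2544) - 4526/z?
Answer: -4427063383/460517424 ≈ -9.6132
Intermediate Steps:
P = 11427/1153 (P = 9 - (-3150)/3459 = 9 - 1*(-1050/1153) = 9 + 1050/1153 = 11427/1153 ≈ 9.9107)
z = 471 (z = -20*(-24) + (-4 - 1*5) = 480 + (-4 - 5) = 480 - 9 = 471)
P/(-2544) - 4526/z = (11427/1153)/(-2544) - 4526/471 = (11427/1153)*(-1/2544) - 4526*1/471 = -3809/977744 - 4526/471 = -4427063383/460517424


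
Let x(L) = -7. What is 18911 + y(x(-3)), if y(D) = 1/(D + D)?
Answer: 264753/14 ≈ 18911.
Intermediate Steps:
y(D) = 1/(2*D)
18911 + y(x(-3)) = 18911 + (1/2)/(-7) = 18911 + (1/2)*(-1/7) = 18911 - 1/14 = 264753/14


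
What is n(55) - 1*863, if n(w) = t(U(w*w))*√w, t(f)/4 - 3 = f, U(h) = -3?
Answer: -863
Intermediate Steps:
t(f) = 12 + 4*f
n(w) = 0 (n(w) = (12 + 4*(-3))*√w = (12 - 12)*√w = 0*√w = 0)
n(55) - 1*863 = 0 - 1*863 = 0 - 863 = -863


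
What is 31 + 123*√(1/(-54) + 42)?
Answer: 31 + 41*√13602/6 ≈ 827.96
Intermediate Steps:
31 + 123*√(1/(-54) + 42) = 31 + 123*√(-1/54 + 42) = 31 + 123*√(2267/54) = 31 + 123*(√13602/18) = 31 + 41*√13602/6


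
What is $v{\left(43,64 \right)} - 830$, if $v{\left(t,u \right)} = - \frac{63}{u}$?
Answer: $- \frac{53183}{64} \approx -830.98$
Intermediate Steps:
$v{\left(43,64 \right)} - 830 = - \frac{63}{64} - 830 = - \frac{53183}{64}$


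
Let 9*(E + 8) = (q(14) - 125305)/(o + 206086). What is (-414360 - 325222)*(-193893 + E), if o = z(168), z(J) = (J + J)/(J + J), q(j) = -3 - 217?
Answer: 265986527605044656/1854783 ≈ 1.4341e+11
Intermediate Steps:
q(j) = -220
z(J) = 1 (z(J) = (2*J)/((2*J)) = (2*J)*(1/(2*J)) = 1)
o = 1
E = -14963789/1854783 (E = -8 + ((-220 - 125305)/(1 + 206086))/9 = -8 + (-125525/206087)/9 = -8 + (-125525*1/206087)/9 = -8 + (⅑)*(-125525/206087) = -8 - 125525/1854783 = -14963789/1854783 ≈ -8.0677)
(-414360 - 325222)*(-193893 + E) = (-414360 - 325222)*(-193893 - 14963789/1854783) = -739582*(-359644404008/1854783) = 265986527605044656/1854783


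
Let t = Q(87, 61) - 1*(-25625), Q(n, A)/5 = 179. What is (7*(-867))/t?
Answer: -119/520 ≈ -0.22885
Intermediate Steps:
Q(n, A) = 895 (Q(n, A) = 5*179 = 895)
t = 26520 (t = 895 - 1*(-25625) = 895 + 25625 = 26520)
(7*(-867))/t = (7*(-867))/26520 = -6069*1/26520 = -119/520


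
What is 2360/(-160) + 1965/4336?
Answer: -61991/4336 ≈ -14.297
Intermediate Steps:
2360/(-160) + 1965/4336 = 2360*(-1/160) + 1965*(1/4336) = -59/4 + 1965/4336 = -61991/4336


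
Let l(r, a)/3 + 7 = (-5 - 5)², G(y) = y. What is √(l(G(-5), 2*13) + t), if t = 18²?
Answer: 3*√67 ≈ 24.556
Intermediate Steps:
l(r, a) = 279 (l(r, a) = -21 + 3*(-5 - 5)² = -21 + 3*(-10)² = -21 + 3*100 = -21 + 300 = 279)
t = 324
√(l(G(-5), 2*13) + t) = √(279 + 324) = √603 = 3*√67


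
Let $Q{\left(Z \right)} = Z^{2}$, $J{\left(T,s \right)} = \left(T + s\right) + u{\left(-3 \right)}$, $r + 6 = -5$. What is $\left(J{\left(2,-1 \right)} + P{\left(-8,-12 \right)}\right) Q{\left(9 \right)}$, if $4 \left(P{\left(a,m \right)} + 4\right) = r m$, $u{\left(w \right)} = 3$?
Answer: $2673$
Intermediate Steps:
$r = -11$ ($r = -6 - 5 = -11$)
$P{\left(a,m \right)} = -4 - \frac{11 m}{4}$ ($P{\left(a,m \right)} = -4 + \frac{\left(-11\right) m}{4} = -4 - \frac{11 m}{4}$)
$J{\left(T,s \right)} = 3 + T + s$ ($J{\left(T,s \right)} = \left(T + s\right) + 3 = 3 + T + s$)
$\left(J{\left(2,-1 \right)} + P{\left(-8,-12 \right)}\right) Q{\left(9 \right)} = \left(\left(3 + 2 - 1\right) - -29\right) 9^{2} = \left(4 + \left(-4 + 33\right)\right) 81 = \left(4 + 29\right) 81 = 33 \cdot 81 = 2673$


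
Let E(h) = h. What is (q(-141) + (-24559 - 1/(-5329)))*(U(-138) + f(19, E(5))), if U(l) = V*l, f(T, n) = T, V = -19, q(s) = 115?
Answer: -344022140075/5329 ≈ -6.4557e+7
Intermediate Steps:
U(l) = -19*l
(q(-141) + (-24559 - 1/(-5329)))*(U(-138) + f(19, E(5))) = (115 + (-24559 - 1/(-5329)))*(-19*(-138) + 19) = (115 + (-24559 - 1*(-1/5329)))*(2622 + 19) = (115 + (-24559 + 1/5329))*2641 = (115 - 130874910/5329)*2641 = -130262075/5329*2641 = -344022140075/5329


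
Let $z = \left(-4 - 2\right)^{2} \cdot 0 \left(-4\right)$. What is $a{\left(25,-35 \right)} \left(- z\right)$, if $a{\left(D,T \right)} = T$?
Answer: $0$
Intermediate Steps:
$z = 0$ ($z = \left(-6\right)^{2} \cdot 0 \left(-4\right) = 36 \cdot 0 \left(-4\right) = 0 \left(-4\right) = 0$)
$a{\left(25,-35 \right)} \left(- z\right) = - 35 \left(\left(-1\right) 0\right) = \left(-35\right) 0 = 0$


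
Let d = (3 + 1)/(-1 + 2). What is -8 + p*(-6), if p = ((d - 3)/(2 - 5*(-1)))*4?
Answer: -80/7 ≈ -11.429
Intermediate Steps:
d = 4 (d = 4/1 = 4*1 = 4)
p = 4/7 (p = ((4 - 3)/(2 - 5*(-1)))*4 = (1/(2 + 5))*4 = (1/7)*4 = 4/7 ≈ 0.57143)
-8 + p*(-6) = -8 + (4/7)*(-6) = -8 - 24/7 = -80/7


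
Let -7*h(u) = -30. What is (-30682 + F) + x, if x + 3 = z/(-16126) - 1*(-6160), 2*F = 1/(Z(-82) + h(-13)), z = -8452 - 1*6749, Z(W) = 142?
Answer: -404966291335/16513024 ≈ -24524.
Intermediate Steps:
h(u) = 30/7 (h(u) = -⅐*(-30) = 30/7)
z = -15201 (z = -8452 - 6749 = -15201)
F = 7/2048 (F = 1/(2*(142 + 30/7)) = 1/(2*(1024/7)) = (½)*(7/1024) = 7/2048 ≈ 0.0034180)
x = 99302983/16126 (x = -3 + (-15201/(-16126) - 1*(-6160)) = -3 + (-15201*(-1/16126) + 6160) = -3 + (15201/16126 + 6160) = -3 + 99351361/16126 = 99302983/16126 ≈ 6157.9)
(-30682 + F) + x = (-30682 + 7/2048) + 99302983/16126 = -62836729/2048 + 99302983/16126 = -404966291335/16513024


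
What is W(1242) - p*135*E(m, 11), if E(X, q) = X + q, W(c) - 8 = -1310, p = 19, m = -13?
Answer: 3828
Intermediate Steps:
W(c) = -1302 (W(c) = 8 - 1310 = -1302)
W(1242) - p*135*E(m, 11) = -1302 - 19*135*(-13 + 11) = -1302 - 2565*(-2) = -1302 - 1*(-5130) = -1302 + 5130 = 3828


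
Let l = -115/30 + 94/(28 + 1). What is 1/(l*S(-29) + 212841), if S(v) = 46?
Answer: 87/18514798 ≈ 4.6989e-6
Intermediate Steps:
l = -103/174 (l = -115*1/30 + 94/29 = -23/6 + 94*(1/29) = -23/6 + 94/29 = -103/174 ≈ -0.59195)
1/(l*S(-29) + 212841) = 1/(-103/174*46 + 212841) = 1/(-2369/87 + 212841) = 1/(18514798/87) = 87/18514798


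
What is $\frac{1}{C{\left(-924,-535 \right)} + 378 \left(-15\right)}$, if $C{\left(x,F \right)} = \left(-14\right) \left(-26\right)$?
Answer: $- \frac{1}{5306} \approx -0.00018847$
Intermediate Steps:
$C{\left(x,F \right)} = 364$
$\frac{1}{C{\left(-924,-535 \right)} + 378 \left(-15\right)} = \frac{1}{364 + 378 \left(-15\right)} = \frac{1}{364 - 5670} = \frac{1}{-5306} = - \frac{1}{5306}$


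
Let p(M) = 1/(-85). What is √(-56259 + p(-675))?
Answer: 8*I*√6351115/85 ≈ 237.19*I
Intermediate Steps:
p(M) = -1/85
√(-56259 + p(-675)) = √(-56259 - 1/85) = √(-4782016/85) = 8*I*√6351115/85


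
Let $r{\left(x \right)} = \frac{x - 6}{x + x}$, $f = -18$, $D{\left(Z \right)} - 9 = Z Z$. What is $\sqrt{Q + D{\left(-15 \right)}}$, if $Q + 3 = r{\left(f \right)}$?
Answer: $\frac{\sqrt{2085}}{3} \approx 15.221$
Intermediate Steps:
$D{\left(Z \right)} = 9 + Z^{2}$ ($D{\left(Z \right)} = 9 + Z Z = 9 + Z^{2}$)
$r{\left(x \right)} = \frac{-6 + x}{2 x}$
$Q = - \frac{7}{3}$ ($Q = -3 + \frac{-6 - 18}{2 \left(-18\right)} = -3 + \frac{1}{2} \left(- \frac{1}{18}\right) \left(-24\right) = -3 + \frac{2}{3} = - \frac{7}{3} \approx -2.3333$)
$\sqrt{Q + D{\left(-15 \right)}} = \sqrt{- \frac{7}{3} + \left(9 + \left(-15\right)^{2}\right)} = \sqrt{- \frac{7}{3} + \left(9 + 225\right)} = \sqrt{- \frac{7}{3} + 234} = \sqrt{\frac{695}{3}} = \frac{\sqrt{2085}}{3}$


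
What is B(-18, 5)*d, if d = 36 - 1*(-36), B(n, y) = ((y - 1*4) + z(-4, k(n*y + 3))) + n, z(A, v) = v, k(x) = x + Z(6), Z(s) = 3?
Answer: -7272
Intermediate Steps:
k(x) = 3 + x (k(x) = x + 3 = 3 + x)
B(n, y) = 2 + n + y + n*y (B(n, y) = ((y - 1*4) + (3 + (n*y + 3))) + n = ((y - 4) + (3 + (3 + n*y))) + n = ((-4 + y) + (6 + n*y)) + n = (2 + y + n*y) + n = 2 + n + y + n*y)
d = 72 (d = 36 + 36 = 72)
B(-18, 5)*d = (2 - 18 + 5 - 18*5)*72 = (2 - 18 + 5 - 90)*72 = -101*72 = -7272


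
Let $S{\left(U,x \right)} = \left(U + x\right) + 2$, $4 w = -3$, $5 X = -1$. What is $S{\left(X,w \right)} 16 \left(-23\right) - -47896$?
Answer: $\frac{237548}{5} \approx 47510.0$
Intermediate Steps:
$X = - \frac{1}{5}$ ($X = \frac{1}{5} \left(-1\right) = - \frac{1}{5} \approx -0.2$)
$w = - \frac{3}{4}$ ($w = \frac{1}{4} \left(-3\right) = - \frac{3}{4} \approx -0.75$)
$S{\left(U,x \right)} = 2 + U + x$
$S{\left(X,w \right)} 16 \left(-23\right) - -47896 = \left(2 - \frac{1}{5} - \frac{3}{4}\right) 16 \left(-23\right) - -47896 = \frac{21}{20} \cdot 16 \left(-23\right) + 47896 = \frac{84}{5} \left(-23\right) + 47896 = - \frac{1932}{5} + 47896 = \frac{237548}{5}$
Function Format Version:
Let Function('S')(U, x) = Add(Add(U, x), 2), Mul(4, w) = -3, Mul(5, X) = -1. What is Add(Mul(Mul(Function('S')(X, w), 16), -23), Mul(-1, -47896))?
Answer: Rational(237548, 5) ≈ 47510.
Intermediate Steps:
X = Rational(-1, 5) (X = Mul(Rational(1, 5), -1) = Rational(-1, 5) ≈ -0.20000)
w = Rational(-3, 4) (w = Mul(Rational(1, 4), -3) = Rational(-3, 4) ≈ -0.75000)
Function('S')(U, x) = Add(2, U, x)
Add(Mul(Mul(Function('S')(X, w), 16), -23), Mul(-1, -47896)) = Add(Mul(Mul(Add(2, Rational(-1, 5), Rational(-3, 4)), 16), -23), Mul(-1, -47896)) = Add(Mul(Mul(Rational(21, 20), 16), -23), 47896) = Add(Mul(Rational(84, 5), -23), 47896) = Add(Rational(-1932, 5), 47896) = Rational(237548, 5)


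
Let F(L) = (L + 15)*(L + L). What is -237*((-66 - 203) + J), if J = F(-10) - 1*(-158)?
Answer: 50007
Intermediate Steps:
F(L) = 2*L*(15 + L) (F(L) = (15 + L)*(2*L) = 2*L*(15 + L))
J = 58 (J = 2*(-10)*(15 - 10) - 1*(-158) = 2*(-10)*5 + 158 = -100 + 158 = 58)
-237*((-66 - 203) + J) = -237*((-66 - 203) + 58) = -237*(-269 + 58) = -237*(-211) = 50007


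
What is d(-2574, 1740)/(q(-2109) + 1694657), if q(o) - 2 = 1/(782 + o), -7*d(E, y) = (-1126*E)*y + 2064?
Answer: -79668748672/187401041 ≈ -425.12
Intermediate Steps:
d(E, y) = -2064/7 + 1126*E*y/7 (d(E, y) = -((-1126*E)*y + 2064)/7 = -(-1126*E*y + 2064)/7 = -(2064 - 1126*E*y)/7 = -2064/7 + 1126*E*y/7)
q(o) = 2 + 1/(782 + o)
d(-2574, 1740)/(q(-2109) + 1694657) = (-2064/7 + (1126/7)*(-2574)*1740)/((1565 + 2*(-2109))/(782 - 2109) + 1694657) = (-2064/7 - 5043083760/7)/((1565 - 4218)/(-1327) + 1694657) = -720440832/(-1/1327*(-2653) + 1694657) = -720440832/(2653/1327 + 1694657) = -720440832/2248812492/1327 = -720440832*1327/2248812492 = -79668748672/187401041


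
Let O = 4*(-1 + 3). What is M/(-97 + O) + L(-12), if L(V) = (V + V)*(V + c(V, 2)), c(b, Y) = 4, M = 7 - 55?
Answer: 17136/89 ≈ 192.54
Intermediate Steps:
M = -48
O = 8 (O = 4*2 = 8)
L(V) = 2*V*(4 + V) (L(V) = (V + V)*(V + 4) = (2*V)*(4 + V) = 2*V*(4 + V))
M/(-97 + O) + L(-12) = -48/(-97 + 8) + 2*(-12)*(4 - 12) = -48/(-89) + 2*(-12)*(-8) = -1/89*(-48) + 192 = 48/89 + 192 = 17136/89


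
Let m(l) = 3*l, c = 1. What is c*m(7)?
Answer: 21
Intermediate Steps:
c*m(7) = 1*(3*7) = 1*21 = 21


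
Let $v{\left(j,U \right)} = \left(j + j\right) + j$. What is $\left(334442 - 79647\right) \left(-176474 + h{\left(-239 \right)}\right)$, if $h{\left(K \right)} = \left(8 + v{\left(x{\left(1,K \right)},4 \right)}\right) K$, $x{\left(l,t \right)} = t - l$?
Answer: $-1606737270$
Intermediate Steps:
$v{\left(j,U \right)} = 3 j$ ($v{\left(j,U \right)} = 2 j + j = 3 j$)
$h{\left(K \right)} = K \left(5 + 3 K\right)$ ($h{\left(K \right)} = \left(8 + 3 \left(K - 1\right)\right) K = \left(8 + 3 \left(-1 + K\right)\right) K = \left(8 + \left(-3 + 3 K\right)\right) K = \left(5 + 3 K\right) K = K \left(5 + 3 K\right)$)
$\left(334442 - 79647\right) \left(-176474 + h{\left(-239 \right)}\right) = \left(334442 - 79647\right) \left(-176474 - 239 \left(5 + 3 \left(-239\right)\right)\right) = 254795 \left(-176474 - 239 \left(5 - 717\right)\right) = 254795 \left(-176474 - -170168\right) = 254795 \left(-176474 + 170168\right) = 254795 \left(-6306\right) = -1606737270$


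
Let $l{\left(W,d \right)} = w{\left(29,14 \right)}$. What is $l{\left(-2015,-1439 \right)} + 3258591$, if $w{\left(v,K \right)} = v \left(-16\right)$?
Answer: $3258127$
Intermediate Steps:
$w{\left(v,K \right)} = - 16 v$
$l{\left(W,d \right)} = -464$ ($l{\left(W,d \right)} = \left(-16\right) 29 = -464$)
$l{\left(-2015,-1439 \right)} + 3258591 = -464 + 3258591 = 3258127$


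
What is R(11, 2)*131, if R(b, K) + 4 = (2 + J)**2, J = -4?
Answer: 0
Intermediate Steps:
R(b, K) = 0 (R(b, K) = -4 + (2 - 4)**2 = -4 + (-2)**2 = -4 + 4 = 0)
R(11, 2)*131 = 0*131 = 0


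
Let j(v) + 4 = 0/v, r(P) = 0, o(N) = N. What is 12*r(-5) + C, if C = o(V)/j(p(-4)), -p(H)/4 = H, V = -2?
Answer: ½ ≈ 0.50000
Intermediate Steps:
p(H) = -4*H
j(v) = -4 (j(v) = -4 + 0/v = -4 + 0 = -4)
C = ½ (C = -2/(-4) = -2*(-¼) = ½ ≈ 0.50000)
12*r(-5) + C = 12*0 + ½ = 0 + ½ = ½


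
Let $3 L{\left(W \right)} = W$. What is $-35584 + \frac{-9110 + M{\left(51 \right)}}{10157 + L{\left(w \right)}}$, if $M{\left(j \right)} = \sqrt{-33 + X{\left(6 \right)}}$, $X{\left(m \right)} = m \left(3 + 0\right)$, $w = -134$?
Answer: $- \frac{1079539138}{30337} + \frac{3 i \sqrt{15}}{30337} \approx -35585.0 + 0.000383 i$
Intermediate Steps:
$L{\left(W \right)} = \frac{W}{3}$
$X{\left(m \right)} = 3 m$ ($X{\left(m \right)} = m 3 = 3 m$)
$M{\left(j \right)} = i \sqrt{15}$ ($M{\left(j \right)} = \sqrt{-33 + 3 \cdot 6} = \sqrt{-33 + 18} = \sqrt{-15} = i \sqrt{15}$)
$-35584 + \frac{-9110 + M{\left(51 \right)}}{10157 + L{\left(w \right)}} = -35584 + \frac{-9110 + i \sqrt{15}}{10157 + \frac{1}{3} \left(-134\right)} = -35584 + \frac{-9110 + i \sqrt{15}}{10157 - \frac{134}{3}} = -35584 + \frac{-9110 + i \sqrt{15}}{\frac{30337}{3}} = -35584 + \left(-9110 + i \sqrt{15}\right) \frac{3}{30337} = -35584 - \left(\frac{27330}{30337} - \frac{3 i \sqrt{15}}{30337}\right) = - \frac{1079539138}{30337} + \frac{3 i \sqrt{15}}{30337}$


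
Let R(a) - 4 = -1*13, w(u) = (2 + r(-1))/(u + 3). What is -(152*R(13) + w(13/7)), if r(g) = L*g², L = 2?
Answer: 23242/17 ≈ 1367.2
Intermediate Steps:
r(g) = 2*g²
w(u) = 4/(3 + u) (w(u) = (2 + 2*(-1)²)/(u + 3) = (2 + 2*1)/(3 + u) = (2 + 2)/(3 + u) = 4/(3 + u))
R(a) = -9 (R(a) = 4 - 1*13 = 4 - 13 = -9)
-(152*R(13) + w(13/7)) = -(152*(-9) + 4/(3 + 13/7)) = -(-1368 + 4/(3 + 13*(⅐))) = -(-1368 + 4/(3 + 13/7)) = -(-1368 + 4/(34/7)) = -(-1368 + 4*(7/34)) = -(-1368 + 14/17) = -1*(-23242/17) = 23242/17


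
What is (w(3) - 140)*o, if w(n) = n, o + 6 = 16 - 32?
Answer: 3014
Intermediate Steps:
o = -22 (o = -6 + (16 - 32) = -6 - 16 = -22)
(w(3) - 140)*o = (3 - 140)*(-22) = -137*(-22) = 3014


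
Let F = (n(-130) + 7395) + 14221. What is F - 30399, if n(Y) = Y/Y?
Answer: -8782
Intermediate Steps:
n(Y) = 1
F = 21617 (F = (1 + 7395) + 14221 = 7396 + 14221 = 21617)
F - 30399 = 21617 - 30399 = -8782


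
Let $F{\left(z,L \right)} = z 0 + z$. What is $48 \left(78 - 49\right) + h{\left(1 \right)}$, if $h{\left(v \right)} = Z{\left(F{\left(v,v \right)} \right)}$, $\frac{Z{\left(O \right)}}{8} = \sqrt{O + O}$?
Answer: $1392 + 8 \sqrt{2} \approx 1403.3$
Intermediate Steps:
$F{\left(z,L \right)} = z$ ($F{\left(z,L \right)} = 0 + z = z$)
$Z{\left(O \right)} = 8 \sqrt{2} \sqrt{O}$ ($Z{\left(O \right)} = 8 \sqrt{O + O} = 8 \sqrt{2 O} = 8 \sqrt{2} \sqrt{O}$)
$h{\left(v \right)} = 8 \sqrt{2} \sqrt{v}$
$48 \left(78 - 49\right) + h{\left(1 \right)} = 48 \left(78 - 49\right) + 8 \sqrt{2} \sqrt{1} = 48 \left(78 - 49\right) + 8 \sqrt{2} \cdot 1 = 48 \cdot 29 + 8 \sqrt{2} = 1392 + 8 \sqrt{2}$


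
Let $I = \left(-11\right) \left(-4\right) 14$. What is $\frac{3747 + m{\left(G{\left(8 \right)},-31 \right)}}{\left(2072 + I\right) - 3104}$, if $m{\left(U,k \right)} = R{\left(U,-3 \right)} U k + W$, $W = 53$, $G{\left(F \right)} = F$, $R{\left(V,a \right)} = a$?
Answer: $- \frac{142}{13} \approx -10.923$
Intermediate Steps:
$m{\left(U,k \right)} = 53 - 3 U k$ ($m{\left(U,k \right)} = - 3 U k + 53 = 53 - 3 U k$)
$I = 616$ ($I = 44 \cdot 14 = 616$)
$\frac{3747 + m{\left(G{\left(8 \right)},-31 \right)}}{\left(2072 + I\right) - 3104} = \frac{3747 - \left(-53 + 24 \left(-31\right)\right)}{\left(2072 + 616\right) - 3104} = \frac{3747 + \left(53 + 744\right)}{2688 - 3104} = \frac{3747 + 797}{-416} = 4544 \left(- \frac{1}{416}\right) = - \frac{142}{13}$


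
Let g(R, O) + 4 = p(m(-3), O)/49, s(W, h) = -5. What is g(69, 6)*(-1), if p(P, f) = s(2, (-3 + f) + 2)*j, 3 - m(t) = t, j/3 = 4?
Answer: 256/49 ≈ 5.2245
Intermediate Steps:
j = 12 (j = 3*4 = 12)
m(t) = 3 - t
p(P, f) = -60 (p(P, f) = -5*12 = -60)
g(R, O) = -256/49 (g(R, O) = -4 - 60/49 = -256/49)
g(69, 6)*(-1) = -256/49*(-1) = 256/49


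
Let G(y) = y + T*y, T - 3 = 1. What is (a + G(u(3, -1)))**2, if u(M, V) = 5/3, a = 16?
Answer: 5329/9 ≈ 592.11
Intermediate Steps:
T = 4 (T = 3 + 1 = 4)
u(M, V) = 5/3 (u(M, V) = 5*(1/3) = 5/3)
G(y) = 5*y (G(y) = y + 4*y = 5*y)
(a + G(u(3, -1)))**2 = (16 + 5*(5/3))**2 = (16 + 25/3)**2 = (73/3)**2 = 5329/9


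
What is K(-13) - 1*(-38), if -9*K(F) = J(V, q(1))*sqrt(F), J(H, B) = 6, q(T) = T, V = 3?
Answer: 38 - 2*I*sqrt(13)/3 ≈ 38.0 - 2.4037*I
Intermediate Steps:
K(F) = -2*sqrt(F)/3
K(-13) - 1*(-38) = -2*I*sqrt(13)/3 - 1*(-38) = -2*I*sqrt(13)/3 + 38 = 38 - 2*I*sqrt(13)/3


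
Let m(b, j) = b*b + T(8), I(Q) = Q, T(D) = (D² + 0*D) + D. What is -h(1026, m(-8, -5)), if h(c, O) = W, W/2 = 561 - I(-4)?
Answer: -1130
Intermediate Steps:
T(D) = D + D² (T(D) = (D² + 0) + D = D² + D = D + D²)
m(b, j) = 72 + b² (m(b, j) = b*b + 8*(1 + 8) = b² + 8*9 = b² + 72 = 72 + b²)
W = 1130 (W = 2*(561 - 1*(-4)) = 2*(561 + 4) = 2*565 = 1130)
h(c, O) = 1130
-h(1026, m(-8, -5)) = -1*1130 = -1130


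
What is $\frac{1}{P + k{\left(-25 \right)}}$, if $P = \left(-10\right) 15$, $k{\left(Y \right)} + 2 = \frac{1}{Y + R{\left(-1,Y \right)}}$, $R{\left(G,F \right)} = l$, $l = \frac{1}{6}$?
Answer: $- \frac{149}{22654} \approx -0.0065772$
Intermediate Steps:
$l = \frac{1}{6} \approx 0.16667$
$R{\left(G,F \right)} = \frac{1}{6}$
$k{\left(Y \right)} = -2 + \frac{1}{\frac{1}{6} + Y}$ ($k{\left(Y \right)} = -2 + \frac{1}{Y + \frac{1}{6}} = -2 + \frac{1}{\frac{1}{6} + Y}$)
$P = -150$
$\frac{1}{P + k{\left(-25 \right)}} = \frac{1}{-150 + \frac{4 \left(1 - -75\right)}{1 + 6 \left(-25\right)}} = \frac{1}{-150 + \frac{4 \left(1 + 75\right)}{1 - 150}} = \frac{1}{-150 + 4 \frac{1}{-149} \cdot 76} = \frac{1}{-150 + 4 \left(- \frac{1}{149}\right) 76} = \frac{1}{-150 - \frac{304}{149}} = \frac{1}{- \frac{22654}{149}} = - \frac{149}{22654}$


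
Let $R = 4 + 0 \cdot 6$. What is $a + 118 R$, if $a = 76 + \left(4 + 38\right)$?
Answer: $590$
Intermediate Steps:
$a = 118$ ($a = 76 + 42 = 118$)
$R = 4$ ($R = 4 + 0 = 4$)
$a + 118 R = 118 + 118 \cdot 4 = 118 + 472 = 590$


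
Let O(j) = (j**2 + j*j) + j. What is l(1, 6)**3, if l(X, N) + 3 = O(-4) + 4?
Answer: 24389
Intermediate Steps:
O(j) = j + 2*j**2 (O(j) = (j**2 + j**2) + j = 2*j**2 + j = j + 2*j**2)
l(X, N) = 29 (l(X, N) = -3 + (-4*(1 + 2*(-4)) + 4) = -3 + (-4*(1 - 8) + 4) = -3 + (-4*(-7) + 4) = -3 + (28 + 4) = -3 + 32 = 29)
l(1, 6)**3 = 29**3 = 24389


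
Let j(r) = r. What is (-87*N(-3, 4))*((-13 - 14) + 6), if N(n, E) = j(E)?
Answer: 7308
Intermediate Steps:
N(n, E) = E
(-87*N(-3, 4))*((-13 - 14) + 6) = (-87*4)*((-13 - 14) + 6) = -348*(-27 + 6) = -348*(-21) = 7308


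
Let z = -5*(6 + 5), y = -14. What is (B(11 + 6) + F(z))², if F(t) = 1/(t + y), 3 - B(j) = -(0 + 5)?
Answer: 303601/4761 ≈ 63.768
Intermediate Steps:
B(j) = 8 (B(j) = 3 - (-1)*(0 + 5) = 3 - (-1)*5 = 3 - 1*(-5) = 3 + 5 = 8)
z = -55 (z = -5*11 = -55)
F(t) = 1/(-14 + t) (F(t) = 1/(t - 14) = 1/(-14 + t))
(B(11 + 6) + F(z))² = (8 + 1/(-14 - 55))² = (8 + 1/(-69))² = (8 - 1/69)² = (551/69)² = 303601/4761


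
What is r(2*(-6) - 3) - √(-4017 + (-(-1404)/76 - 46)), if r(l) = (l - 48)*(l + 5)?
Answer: 630 - I*√1460074/19 ≈ 630.0 - 63.597*I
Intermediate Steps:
r(l) = (-48 + l)*(5 + l)
r(2*(-6) - 3) - √(-4017 + (-(-1404)/76 - 46)) = (-240 + (2*(-6) - 3)² - 43*(2*(-6) - 3)) - √(-4017 + (-(-1404)/76 - 46)) = (-240 + (-12 - 3)² - 43*(-12 - 3)) - √(-4017 + (-(-1404)/76 - 46)) = (-240 + (-15)² - 43*(-15)) - √(-4017 + (-18*(-39/38) - 46)) = (-240 + 225 + 645) - √(-4017 + (351/19 - 46)) = 630 - √(-4017 - 523/19) = 630 - √(-76846/19) = 630 - I*√1460074/19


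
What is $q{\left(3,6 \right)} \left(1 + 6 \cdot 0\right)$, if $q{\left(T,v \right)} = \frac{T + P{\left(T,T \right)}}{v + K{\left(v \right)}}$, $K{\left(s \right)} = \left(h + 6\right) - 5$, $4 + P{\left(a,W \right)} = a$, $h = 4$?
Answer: $\frac{2}{11} \approx 0.18182$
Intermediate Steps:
$P{\left(a,W \right)} = -4 + a$
$K{\left(s \right)} = 5$ ($K{\left(s \right)} = \left(4 + 6\right) - 5 = 10 - 5 = 5$)
$q{\left(T,v \right)} = \frac{-4 + 2 T}{5 + v}$ ($q{\left(T,v \right)} = \frac{T + \left(-4 + T\right)}{v + 5} = \frac{-4 + 2 T}{5 + v}$)
$q{\left(3,6 \right)} \left(1 + 6 \cdot 0\right) = \frac{2 \left(-2 + 3\right)}{5 + 6} \left(1 + 6 \cdot 0\right) = 2 \cdot \frac{1}{11} \cdot 1 \left(1 + 0\right) = 2 \cdot \frac{1}{11} \cdot 1 \cdot 1 = \frac{2}{11} \cdot 1 = \frac{2}{11}$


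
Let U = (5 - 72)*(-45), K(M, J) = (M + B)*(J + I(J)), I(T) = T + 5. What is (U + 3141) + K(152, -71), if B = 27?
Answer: -18367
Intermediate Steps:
I(T) = 5 + T
K(M, J) = (5 + 2*J)*(27 + M) (K(M, J) = (M + 27)*(J + (5 + J)) = (27 + M)*(5 + 2*J) = (5 + 2*J)*(27 + M))
U = 3015 (U = -67*(-45) = 3015)
(U + 3141) + K(152, -71) = (3015 + 3141) + (135 + 54*(-71) - 71*152 + 152*(5 - 71)) = 6156 + (135 - 3834 - 10792 + 152*(-66)) = 6156 + (135 - 3834 - 10792 - 10032) = 6156 - 24523 = -18367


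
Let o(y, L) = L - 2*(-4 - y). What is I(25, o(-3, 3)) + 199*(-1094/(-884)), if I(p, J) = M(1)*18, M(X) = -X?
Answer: 100897/442 ≈ 228.27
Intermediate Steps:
o(y, L) = 8 + L + 2*y (o(y, L) = L + (8 + 2*y) = 8 + L + 2*y)
I(p, J) = -18 (I(p, J) = -1*1*18 = -1*18 = -18)
I(25, o(-3, 3)) + 199*(-1094/(-884)) = -18 + 199*(-1094/(-884)) = -18 + 199*(-1094*(-1/884)) = -18 + 199*(547/442) = -18 + 108853/442 = 100897/442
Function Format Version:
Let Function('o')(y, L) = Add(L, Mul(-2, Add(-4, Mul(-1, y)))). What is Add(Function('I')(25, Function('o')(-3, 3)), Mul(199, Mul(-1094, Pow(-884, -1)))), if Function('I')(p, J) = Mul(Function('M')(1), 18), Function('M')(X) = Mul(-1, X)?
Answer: Rational(100897, 442) ≈ 228.27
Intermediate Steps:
Function('o')(y, L) = Add(8, L, Mul(2, y)) (Function('o')(y, L) = Add(L, Add(8, Mul(2, y))) = Add(8, L, Mul(2, y)))
Function('I')(p, J) = -18 (Function('I')(p, J) = Mul(Mul(-1, 1), 18) = Mul(-1, 18) = -18)
Add(Function('I')(25, Function('o')(-3, 3)), Mul(199, Mul(-1094, Pow(-884, -1)))) = Add(-18, Mul(199, Mul(-1094, Pow(-884, -1)))) = Add(-18, Mul(199, Mul(-1094, Rational(-1, 884)))) = Add(-18, Mul(199, Rational(547, 442))) = Add(-18, Rational(108853, 442)) = Rational(100897, 442)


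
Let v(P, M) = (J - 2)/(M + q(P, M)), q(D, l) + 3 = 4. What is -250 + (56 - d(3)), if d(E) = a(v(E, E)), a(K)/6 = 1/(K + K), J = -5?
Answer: -1346/7 ≈ -192.29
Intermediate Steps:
q(D, l) = 1 (q(D, l) = -3 + 4 = 1)
v(P, M) = -7/(1 + M) (v(P, M) = (-5 - 2)/(M + 1) = -7/(1 + M))
a(K) = 3/K (a(K) = 6/(K + K) = 6/((2*K)) = 6*(1/(2*K)) = 3/K)
d(E) = -3/7 - 3*E/7 (d(E) = 3/((-7/(1 + E))) = 3*(-⅐ - E/7) = -3/7 - 3*E/7)
-250 + (56 - d(3)) = -250 + (56 - (-3/7 - 3/7*3)) = -250 + (56 - (-3/7 - 9/7)) = -250 + (56 - 1*(-12/7)) = -250 + (56 + 12/7) = -250 + 404/7 = -1346/7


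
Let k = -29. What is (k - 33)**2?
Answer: 3844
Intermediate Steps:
(k - 33)**2 = (-29 - 33)**2 = (-62)**2 = 3844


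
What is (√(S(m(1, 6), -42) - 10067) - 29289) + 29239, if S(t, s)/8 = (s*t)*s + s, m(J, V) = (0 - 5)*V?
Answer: -50 + I*√433763 ≈ -50.0 + 658.61*I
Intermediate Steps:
m(J, V) = -5*V
S(t, s) = 8*s + 8*t*s² (S(t, s) = 8*((s*t)*s + s) = 8*(t*s² + s) = 8*(s + t*s²) = 8*s + 8*t*s²)
(√(S(m(1, 6), -42) - 10067) - 29289) + 29239 = (√(8*(-42)*(1 - (-210)*6) - 10067) - 29289) + 29239 = (√(8*(-42)*(1 - 42*(-30)) - 10067) - 29289) + 29239 = (√(8*(-42)*(1 + 1260) - 10067) - 29289) + 29239 = (√(8*(-42)*1261 - 10067) - 29289) + 29239 = (√(-423696 - 10067) - 29289) + 29239 = (√(-433763) - 29289) + 29239 = (I*√433763 - 29289) + 29239 = (-29289 + I*√433763) + 29239 = -50 + I*√433763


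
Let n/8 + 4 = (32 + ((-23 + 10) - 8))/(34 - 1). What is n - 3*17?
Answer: -241/3 ≈ -80.333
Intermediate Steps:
n = -88/3 (n = -32 + 8*((32 + ((-23 + 10) - 8))/(34 - 1)) = -32 + 8*((32 + (-13 - 8))/33) = -32 + 8*((32 - 21)*(1/33)) = -32 + 8*(11*(1/33)) = -32 + 8*(1/3) = -32 + 8/3 = -88/3 ≈ -29.333)
n - 3*17 = -88/3 - 3*17 = -88/3 - 51 = -241/3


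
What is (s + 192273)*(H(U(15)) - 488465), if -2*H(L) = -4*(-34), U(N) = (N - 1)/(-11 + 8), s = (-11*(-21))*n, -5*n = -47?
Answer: -474962530326/5 ≈ -9.4992e+10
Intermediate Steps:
n = 47/5 (n = -⅕*(-47) = 47/5 ≈ 9.4000)
s = 10857/5 (s = -11*(-21)*(47/5) = 231*(47/5) = 10857/5 ≈ 2171.4)
U(N) = ⅓ - N/3 (U(N) = (-1 + N)/(-3) = (-1 + N)*(-⅓) = ⅓ - N/3)
H(L) = -68 (H(L) = -(-2)*(-34) = -½*136 = -68)
(s + 192273)*(H(U(15)) - 488465) = (10857/5 + 192273)*(-68 - 488465) = (972222/5)*(-488533) = -474962530326/5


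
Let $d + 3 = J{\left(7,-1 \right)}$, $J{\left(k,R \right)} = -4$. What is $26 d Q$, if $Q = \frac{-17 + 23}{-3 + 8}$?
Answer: $- \frac{1092}{5} \approx -218.4$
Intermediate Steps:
$d = -7$ ($d = -3 - 4 = -7$)
$Q = \frac{6}{5} \approx 1.2$
$26 d Q = 26 \left(-7\right) \frac{6}{5} = \left(-182\right) \frac{6}{5} = - \frac{1092}{5}$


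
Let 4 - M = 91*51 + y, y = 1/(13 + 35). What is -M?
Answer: 222577/48 ≈ 4637.0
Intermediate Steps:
y = 1/48 ≈ 0.020833
M = -222577/48 (M = 4 - (91*51 + 1/48) = 4 - (4641 + 1/48) = 4 - 1*222769/48 = 4 - 222769/48 = -222577/48 ≈ -4637.0)
-M = -1*(-222577/48) = 222577/48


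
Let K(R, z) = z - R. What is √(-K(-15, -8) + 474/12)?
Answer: √130/2 ≈ 5.7009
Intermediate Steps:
√(-K(-15, -8) + 474/12) = √(-(-8 - 1*(-15)) + 474/12) = √(-(-8 + 15) + 474*(1/12)) = √(-1*7 + 79/2) = √(-7 + 79/2) = √(65/2) = √130/2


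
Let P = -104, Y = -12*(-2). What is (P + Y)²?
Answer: 6400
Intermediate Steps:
Y = 24
(P + Y)² = (-104 + 24)² = (-80)² = 6400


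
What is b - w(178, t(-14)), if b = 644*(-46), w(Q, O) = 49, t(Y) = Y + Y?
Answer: -29673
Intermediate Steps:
t(Y) = 2*Y
b = -29624
b - w(178, t(-14)) = -29624 - 1*49 = -29624 - 49 = -29673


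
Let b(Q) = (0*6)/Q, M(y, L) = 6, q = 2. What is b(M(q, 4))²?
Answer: 0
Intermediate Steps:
b(Q) = 0 (b(Q) = 0/Q = 0)
b(M(q, 4))² = 0² = 0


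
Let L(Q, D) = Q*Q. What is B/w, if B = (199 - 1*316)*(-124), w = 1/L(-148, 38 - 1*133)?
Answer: 317783232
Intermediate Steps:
L(Q, D) = Q²
w = 1/21904 (w = 1/((-148)²) = 1/21904 ≈ 4.5654e-5)
B = 14508 (B = (199 - 316)*(-124) = -117*(-124) = 14508)
B/w = 14508/(1/21904) = 14508*21904 = 317783232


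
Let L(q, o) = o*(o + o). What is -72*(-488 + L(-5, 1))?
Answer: 34992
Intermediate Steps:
L(q, o) = 2*o² (L(q, o) = o*(2*o) = 2*o²)
-72*(-488 + L(-5, 1)) = -72*(-488 + 2*1²) = -72*(-488 + 2*1) = -72*(-488 + 2) = -72*(-486) = 34992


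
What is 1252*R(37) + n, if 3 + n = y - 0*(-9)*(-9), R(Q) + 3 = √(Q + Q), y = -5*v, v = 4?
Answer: -3779 + 1252*√74 ≈ 6991.1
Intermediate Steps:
y = -20 (y = -5*4 = -20)
R(Q) = -3 + √2*√Q (R(Q) = -3 + √(Q + Q) = -3 + √(2*Q) = -3 + √2*√Q)
n = -23 (n = -3 + (-20 - 0*(-9)*(-9)) = -3 + (-20 - 0*(-9)) = -3 + (-20 - 1*0) = -3 + (-20 + 0) = -3 - 20 = -23)
1252*R(37) + n = 1252*(-3 + √2*√37) - 23 = 1252*(-3 + √74) - 23 = (-3756 + 1252*√74) - 23 = -3779 + 1252*√74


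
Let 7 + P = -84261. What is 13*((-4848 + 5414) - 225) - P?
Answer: 88701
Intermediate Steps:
P = -84268 (P = -7 - 84261 = -84268)
13*((-4848 + 5414) - 225) - P = 13*((-4848 + 5414) - 225) - 1*(-84268) = 13*(566 - 225) + 84268 = 13*341 + 84268 = 4433 + 84268 = 88701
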